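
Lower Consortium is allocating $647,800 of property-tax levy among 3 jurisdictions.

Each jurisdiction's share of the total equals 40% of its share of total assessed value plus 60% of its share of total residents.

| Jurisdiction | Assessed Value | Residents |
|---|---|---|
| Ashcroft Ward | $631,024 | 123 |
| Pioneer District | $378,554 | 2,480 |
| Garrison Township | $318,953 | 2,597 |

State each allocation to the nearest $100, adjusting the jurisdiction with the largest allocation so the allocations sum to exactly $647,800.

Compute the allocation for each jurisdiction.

Ashcroft Ward: $132,300; Pioneer District: $259,200; Garrison Township: $256,300

Totals — assessed value 1,328,531, residents 5,200.
Composite weights (40% assessed value + 60% residents): Ashcroft Ward 0.2042; Pioneer District 0.4001; Garrison Township 0.3957.
Pro-rata amounts: Ashcroft Ward 132,270.27; Pioneer District 259,204.58; Garrison Township 256,325.15.
Rounded to nearest $100: Ashcroft Ward $132,300; Pioneer District $259,200; Garrison Township $256,300. Sum = $647,800.
No rounding difference to absorb.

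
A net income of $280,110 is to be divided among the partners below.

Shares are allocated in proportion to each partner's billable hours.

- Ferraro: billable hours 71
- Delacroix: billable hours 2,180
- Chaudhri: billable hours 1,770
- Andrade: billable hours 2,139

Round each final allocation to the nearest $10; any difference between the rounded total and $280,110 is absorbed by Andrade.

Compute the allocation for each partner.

Ferraro: $3,230; Delacroix: $99,130; Chaudhri: $80,490; Andrade: $97,260

Total billable hours = 6,160.
Pro-rata amounts: Ferraro 71/6,160 × $280,110 = 3,228.54; Delacroix 2,180/6,160 × $280,110 = 99,129.84; Chaudhri 1,770/6,160 × $280,110 = 80,486.15; Andrade 2,139/6,160 × $280,110 = 97,265.47.
After rounding ($10): Ferraro $3,230; Delacroix $99,130; Chaudhri $80,490; Andrade $97,270. Sum = $280,120.
Difference $280,110 − $280,120 = −$10 applied to Andrade: Andrade becomes $97,260.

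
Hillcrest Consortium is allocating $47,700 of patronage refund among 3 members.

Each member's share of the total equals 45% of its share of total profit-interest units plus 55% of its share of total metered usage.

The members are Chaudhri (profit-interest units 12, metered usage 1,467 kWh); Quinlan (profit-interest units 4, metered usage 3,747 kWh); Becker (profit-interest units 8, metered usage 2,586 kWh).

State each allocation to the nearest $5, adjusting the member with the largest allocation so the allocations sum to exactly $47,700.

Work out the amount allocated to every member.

Profit-interest units total 24; metered usage total 7,800.
Blended shares (45% profit-interest units + 55% metered usage): Chaudhri 0.3284; Quinlan 0.3392; Becker 0.3323.
Proportional shares: Chaudhri 15,666.70; Quinlan 16,180.39; Becker 15,852.91.
At nearest $5: Chaudhri $15,665; Quinlan $16,180; Becker $15,855. Sum = $47,700.
Sum already equals the total — no adjustment.

Chaudhri: $15,665; Quinlan: $16,180; Becker: $15,855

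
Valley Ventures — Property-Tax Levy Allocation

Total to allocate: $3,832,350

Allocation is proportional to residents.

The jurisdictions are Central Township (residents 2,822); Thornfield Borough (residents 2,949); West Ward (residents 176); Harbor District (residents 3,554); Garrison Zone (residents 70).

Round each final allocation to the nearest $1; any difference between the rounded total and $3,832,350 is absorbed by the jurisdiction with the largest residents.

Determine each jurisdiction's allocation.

Central Township: $1,129,965 | Thornfield Borough: $1,180,817 | West Ward: $70,473 | Harbor District: $1,423,066 | Garrison Zone: $28,029

Sum of residents: 9,571.
Raw shares: Central Township 2,822/9,571 × $3,832,350 = 1,129,964.65; Thornfield Borough 2,949/9,571 × $3,832,350 = 1,180,817.07; West Ward 176/9,571 × $3,832,350 = 70,472.64; Harbor District 3,554/9,571 × $3,832,350 = 1,423,066.75; Garrison Zone 70/9,571 × $3,832,350 = 28,028.89.
Rounded to nearest $1: Central Township $1,129,965; Thornfield Borough $1,180,817; West Ward $70,473; Harbor District $1,423,067; Garrison Zone $28,029. Sum = $3,832,351.
Difference $3,832,350 − $3,832,351 = −$1 applied to largest residents (Harbor District): Harbor District becomes $1,423,066.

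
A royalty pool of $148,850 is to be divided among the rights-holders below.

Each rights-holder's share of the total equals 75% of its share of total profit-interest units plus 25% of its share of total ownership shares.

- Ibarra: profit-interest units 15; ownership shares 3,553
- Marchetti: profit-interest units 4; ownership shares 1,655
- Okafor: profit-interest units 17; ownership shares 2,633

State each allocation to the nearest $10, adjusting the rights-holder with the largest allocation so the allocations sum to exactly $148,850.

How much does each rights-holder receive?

Ibarra: $63,380 | Marchetti: $20,260 | Okafor: $65,210

Totals — profit-interest units 36, ownership shares 7,841.
Composite weights (75% profit-interest units + 25% ownership shares): Ibarra 0.4258; Marchetti 0.1361; Okafor 0.4381.
Pro-rata amounts: Ibarra 63,377.76; Marchetti 20,258.61; Okafor 65,213.63.
After rounding ($10): Ibarra $63,380; Marchetti $20,260; Okafor $65,210. Sum = $148,850.
Rounded total matches; no reconciliation needed.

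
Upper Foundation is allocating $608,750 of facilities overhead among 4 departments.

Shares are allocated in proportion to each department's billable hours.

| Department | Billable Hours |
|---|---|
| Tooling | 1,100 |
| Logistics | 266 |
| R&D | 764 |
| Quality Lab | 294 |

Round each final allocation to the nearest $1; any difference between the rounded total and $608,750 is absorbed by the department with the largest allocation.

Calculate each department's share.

Total billable hours = 2,424.
Raw shares: Tooling 1,100/2,424 × $608,750 = 276,247.94; Logistics 266/2,424 × $608,750 = 66,801.77; R&D 764/2,424 × $608,750 = 191,866.75; Quality Lab 294/2,424 × $608,750 = 73,833.54.
After rounding ($1): Tooling $276,248; Logistics $66,802; R&D $191,867; Quality Lab $73,834. Sum = $608,751.
Difference $608,750 − $608,751 = −$1 applied to largest allocation (Tooling): Tooling becomes $276,247.

Tooling: $276,247; Logistics: $66,802; R&D: $191,867; Quality Lab: $73,834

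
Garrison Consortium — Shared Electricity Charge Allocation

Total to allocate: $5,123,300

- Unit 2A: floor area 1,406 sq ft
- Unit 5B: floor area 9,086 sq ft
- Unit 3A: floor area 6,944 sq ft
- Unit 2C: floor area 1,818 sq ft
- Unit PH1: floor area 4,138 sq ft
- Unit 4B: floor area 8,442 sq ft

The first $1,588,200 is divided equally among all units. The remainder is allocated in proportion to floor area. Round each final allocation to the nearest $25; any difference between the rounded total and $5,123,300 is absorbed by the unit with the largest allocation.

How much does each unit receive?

First tranche $1,588,200 split equally: $264,700 each.
Remainder $3,535,100 by floor area (total 31,834): Unit 2A 156,133.40 → $156,125; Unit 5B 1,008,981.55 → $1,008,975; Unit 3A 771,116.87 → $771,125; Unit 2C 201,885.15 → $201,875; Unit PH1 459,516.36 → $459,525; Unit 4B 937,466.68 → $937,475.
Totals: Unit 2A $264,700 + $156,125 = $420,825; Unit 5B $264,700 + $1,008,975 = $1,273,675; Unit 3A $264,700 + $771,125 = $1,035,825; Unit 2C $264,700 + $201,875 = $466,575; Unit PH1 $264,700 + $459,525 = $724,225; Unit 4B $264,700 + $937,475 = $1,202,175.

Unit 2A: $420,825; Unit 5B: $1,273,675; Unit 3A: $1,035,825; Unit 2C: $466,575; Unit PH1: $724,225; Unit 4B: $1,202,175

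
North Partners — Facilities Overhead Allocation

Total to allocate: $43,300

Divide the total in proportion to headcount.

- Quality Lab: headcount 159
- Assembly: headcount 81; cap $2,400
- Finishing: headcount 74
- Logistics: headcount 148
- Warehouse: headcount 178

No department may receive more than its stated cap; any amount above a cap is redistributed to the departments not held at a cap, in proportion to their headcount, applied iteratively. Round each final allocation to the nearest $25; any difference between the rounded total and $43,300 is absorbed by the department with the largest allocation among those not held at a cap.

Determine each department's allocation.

Sum of headcount: 640.
Proportional shares (ignoring caps): Quality Lab 10,757.34; Assembly 5,480.16; Finishing 5,006.56; Logistics 10,013.12; Warehouse 12,042.81.
Capped: Assembly ($2,400); residual $40,900 reallocated over remaining headcount 559.
Redistributed shares: Quality Lab 11,633.45 → $11,625; Finishing 5,414.31 → $5,425; Logistics 10,828.62 → $10,825; Warehouse 13,023.61 → $13,025.

Quality Lab: $11,625; Assembly: $2,400; Finishing: $5,425; Logistics: $10,825; Warehouse: $13,025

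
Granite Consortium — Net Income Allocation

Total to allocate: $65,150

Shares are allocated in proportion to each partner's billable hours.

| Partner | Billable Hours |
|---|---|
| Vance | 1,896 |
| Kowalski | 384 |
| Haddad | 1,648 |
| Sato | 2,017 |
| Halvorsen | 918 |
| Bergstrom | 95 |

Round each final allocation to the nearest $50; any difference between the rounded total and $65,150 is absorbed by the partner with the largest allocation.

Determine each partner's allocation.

Combined billable hours = 6,958.
Unrounded shares: Vance 1,896/6,958 × $65,150 = 17,752.86; Kowalski 384/6,958 × $65,150 = 3,595.52; Haddad 1,648/6,958 × $65,150 = 15,430.76; Sato 2,017/6,958 × $65,150 = 18,885.82; Halvorsen 918/6,958 × $65,150 = 8,595.53; Bergstrom 95/6,958 × $65,150 = 889.52.
After rounding ($50): Vance $17,750; Kowalski $3,600; Haddad $15,450; Sato $18,900; Halvorsen $8,600; Bergstrom $900. Sum = $65,200.
Difference $65,150 − $65,200 = −$50 applied to largest allocation (Sato): Sato becomes $18,850.

Vance: $17,750 · Kowalski: $3,600 · Haddad: $15,450 · Sato: $18,850 · Halvorsen: $8,600 · Bergstrom: $900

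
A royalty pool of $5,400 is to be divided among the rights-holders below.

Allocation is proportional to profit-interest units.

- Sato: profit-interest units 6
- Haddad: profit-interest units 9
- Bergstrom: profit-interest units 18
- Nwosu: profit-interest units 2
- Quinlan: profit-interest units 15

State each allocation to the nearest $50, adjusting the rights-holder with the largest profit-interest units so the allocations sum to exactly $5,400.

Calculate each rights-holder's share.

Sato: $650 · Haddad: $950 · Bergstrom: $2,000 · Nwosu: $200 · Quinlan: $1,600

Total profit-interest units = 50.
Raw shares: Sato 6/50 × $5,400 = 648.00; Haddad 9/50 × $5,400 = 972.00; Bergstrom 18/50 × $5,400 = 1,944.00; Nwosu 2/50 × $5,400 = 216.00; Quinlan 15/50 × $5,400 = 1,620.00.
After rounding ($50): Sato $650; Haddad $950; Bergstrom $1,950; Nwosu $200; Quinlan $1,600. Sum = $5,350.
Difference $5,400 − $5,350 = +$50 applied to largest profit-interest units (Bergstrom): Bergstrom becomes $2,000.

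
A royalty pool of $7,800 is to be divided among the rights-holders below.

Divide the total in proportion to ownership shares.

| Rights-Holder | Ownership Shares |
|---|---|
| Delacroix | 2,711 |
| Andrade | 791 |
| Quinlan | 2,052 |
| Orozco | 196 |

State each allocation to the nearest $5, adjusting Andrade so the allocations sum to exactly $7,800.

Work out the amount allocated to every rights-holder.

Delacroix: $3,680; Andrade: $1,070; Quinlan: $2,785; Orozco: $265

Sum of ownership shares: 5,750.
Unrounded shares: Delacroix 2,711/5,750 × $7,800 = 3,677.53; Andrade 791/5,750 × $7,800 = 1,073.01; Quinlan 2,052/5,750 × $7,800 = 2,783.58; Orozco 196/5,750 × $7,800 = 265.88.
At nearest $5: Delacroix $3,680; Andrade $1,075; Quinlan $2,785; Orozco $265. Sum = $7,805.
Difference $7,800 − $7,805 = −$5 applied to Andrade: Andrade becomes $1,070.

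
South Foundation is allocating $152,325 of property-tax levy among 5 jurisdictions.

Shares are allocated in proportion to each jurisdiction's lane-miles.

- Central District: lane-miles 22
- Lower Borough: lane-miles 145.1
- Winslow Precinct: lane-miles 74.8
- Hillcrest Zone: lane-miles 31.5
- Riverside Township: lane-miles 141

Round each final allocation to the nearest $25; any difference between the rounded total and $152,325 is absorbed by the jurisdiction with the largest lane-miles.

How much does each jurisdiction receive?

Total lane-miles = 414.4.
Proportional shares: Central District 22/414.4 × $152,325 = 8,086.75; Lower Borough 145.1/414.4 × $152,325 = 53,335.80; Winslow Precinct 74.8/414.4 × $152,325 = 27,494.96; Hillcrest Zone 31.5/414.4 × $152,325 = 11,578.76; Riverside Township 141/414.4 × $152,325 = 51,828.73.
After rounding ($25): Central District $8,075; Lower Borough $53,325; Winslow Precinct $27,500; Hillcrest Zone $11,575; Riverside Township $51,825. Sum = $152,300.
Difference $152,325 − $152,300 = +$25 applied to largest lane-miles (Lower Borough): Lower Borough becomes $53,350.

Central District: $8,075; Lower Borough: $53,350; Winslow Precinct: $27,500; Hillcrest Zone: $11,575; Riverside Township: $51,825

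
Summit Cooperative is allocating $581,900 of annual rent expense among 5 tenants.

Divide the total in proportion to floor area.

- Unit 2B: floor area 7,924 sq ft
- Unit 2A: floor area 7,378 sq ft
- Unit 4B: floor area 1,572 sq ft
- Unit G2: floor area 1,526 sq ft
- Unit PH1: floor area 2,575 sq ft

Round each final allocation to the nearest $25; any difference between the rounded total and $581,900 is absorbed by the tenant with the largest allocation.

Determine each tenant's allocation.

Combined floor area = 20,975.
Proportional shares: Unit 2B 7,924/20,975 × $581,900 = 219,831.97; Unit 2A 7,378/20,975 × $581,900 = 204,684.54; Unit 4B 1,572/20,975 × $581,900 = 43,611.29; Unit G2 1,526/20,975 × $581,900 = 42,335.13; Unit PH1 2,575/20,975 × $581,900 = 71,437.07.
At nearest $25: Unit 2B $219,825; Unit 2A $204,675; Unit 4B $43,600; Unit G2 $42,325; Unit PH1 $71,425. Sum = $581,850.
Difference $581,900 − $581,850 = +$50 applied to largest allocation (Unit 2B): Unit 2B becomes $219,875.

Unit 2B: $219,875 · Unit 2A: $204,675 · Unit 4B: $43,600 · Unit G2: $42,325 · Unit PH1: $71,425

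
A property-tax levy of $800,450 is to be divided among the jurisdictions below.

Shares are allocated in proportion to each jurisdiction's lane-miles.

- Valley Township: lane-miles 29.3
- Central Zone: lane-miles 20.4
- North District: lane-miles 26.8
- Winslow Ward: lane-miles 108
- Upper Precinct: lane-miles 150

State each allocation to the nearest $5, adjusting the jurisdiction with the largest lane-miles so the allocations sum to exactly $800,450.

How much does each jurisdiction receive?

Valley Township: $70,115; Central Zone: $48,815; North District: $64,130; Winslow Ward: $258,440; Upper Precinct: $358,950

Lane-miles total: 334.5.
Unrounded shares: Valley Township 29.3/334.5 × $800,450 = 70,114.16; Central Zone 20.4/334.5 × $800,450 = 48,816.68; North District 26.8/334.5 × $800,450 = 64,131.72; Winslow Ward 108/334.5 × $800,450 = 258,441.26; Upper Precinct 150/334.5 × $800,450 = 358,946.19.
After rounding ($5): Valley Township $70,115; Central Zone $48,815; North District $64,130; Winslow Ward $258,440; Upper Precinct $358,945. Sum = $800,445.
Difference $800,450 − $800,445 = +$5 applied to largest lane-miles (Upper Precinct): Upper Precinct becomes $358,950.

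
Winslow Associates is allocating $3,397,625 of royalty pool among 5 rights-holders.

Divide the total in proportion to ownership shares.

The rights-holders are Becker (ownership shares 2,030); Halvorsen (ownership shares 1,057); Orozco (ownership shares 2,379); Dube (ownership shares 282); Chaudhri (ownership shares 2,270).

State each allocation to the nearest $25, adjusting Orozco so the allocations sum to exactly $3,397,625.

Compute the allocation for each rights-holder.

Becker: $860,200 | Halvorsen: $447,900 | Orozco: $1,008,125 | Dube: $119,500 | Chaudhri: $961,900

Total ownership shares = 8,018.
Pro-rata amounts: Becker 2,030/8,018 × $3,397,625 = 860,211.87; Halvorsen 1,057/8,018 × $3,397,625 = 447,903.42; Orozco 2,379/8,018 × $3,397,625 = 1,008,100.51; Dube 282/8,018 × $3,397,625 = 119,497.41; Chaudhri 2,270/8,018 × $3,397,625 = 961,911.79.
At nearest $25: Becker $860,200; Halvorsen $447,900; Orozco $1,008,100; Dube $119,500; Chaudhri $961,900. Sum = $3,397,600.
Difference $3,397,625 − $3,397,600 = +$25 applied to Orozco: Orozco becomes $1,008,125.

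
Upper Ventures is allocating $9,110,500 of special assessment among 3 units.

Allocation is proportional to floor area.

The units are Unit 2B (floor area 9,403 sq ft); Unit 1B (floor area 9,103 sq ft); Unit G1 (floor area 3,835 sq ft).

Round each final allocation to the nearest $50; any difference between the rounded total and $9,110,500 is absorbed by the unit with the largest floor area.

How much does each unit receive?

Unit 2B: $3,834,450; Unit 1B: $3,712,150; Unit G1: $1,563,900

Sum of floor area: 22,341.
Unrounded shares: Unit 2B 9,403/22,341 × $9,110,500 = 3,834,476.14; Unit 1B 9,103/22,341 × $9,110,500 = 3,712,138.29; Unit G1 3,835/22,341 × $9,110,500 = 1,563,885.57.
Rounded to nearest $50: Unit 2B $3,834,500; Unit 1B $3,712,150; Unit G1 $1,563,900. Sum = $9,110,550.
Difference $9,110,500 − $9,110,550 = −$50 applied to largest floor area (Unit 2B): Unit 2B becomes $3,834,450.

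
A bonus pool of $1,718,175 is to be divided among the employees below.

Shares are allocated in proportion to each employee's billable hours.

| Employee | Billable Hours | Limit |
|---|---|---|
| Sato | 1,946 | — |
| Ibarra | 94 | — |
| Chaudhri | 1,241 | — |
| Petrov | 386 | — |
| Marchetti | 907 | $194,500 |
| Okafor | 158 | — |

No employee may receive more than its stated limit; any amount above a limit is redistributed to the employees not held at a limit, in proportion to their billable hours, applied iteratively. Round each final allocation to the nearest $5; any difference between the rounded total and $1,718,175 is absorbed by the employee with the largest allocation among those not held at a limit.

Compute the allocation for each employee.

Sato: $775,180; Ibarra: $37,445; Chaudhri: $494,350; Petrov: $153,760; Marchetti: $194,500; Okafor: $62,940

Combined billable hours = 4,732.
Pro-rata shares before constraints: Sato 706,586.76; Ibarra 34,131.12; Chaudhri 450,603.38; Petrov 140,155.44; Marchetti 329,328.98; Okafor 57,369.33.
Cap binds for Marchetti ($194,500); residual $1,523,675 reallocated over remaining billable hours 3,825.
Shares after redistribution: Sato 775,182.10 → $775,180; Ibarra 37,444.56 → $37,445; Chaudhri 494,347.89 → $494,350; Petrov 153,761.71 → $153,760; Okafor 62,938.73 → $62,940.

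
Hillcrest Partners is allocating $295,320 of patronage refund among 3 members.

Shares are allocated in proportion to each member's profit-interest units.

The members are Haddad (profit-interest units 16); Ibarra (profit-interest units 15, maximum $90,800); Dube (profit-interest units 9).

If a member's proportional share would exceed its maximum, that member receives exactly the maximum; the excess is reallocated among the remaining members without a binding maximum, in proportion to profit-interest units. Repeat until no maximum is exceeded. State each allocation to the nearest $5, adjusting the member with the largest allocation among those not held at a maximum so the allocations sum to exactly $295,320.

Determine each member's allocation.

Haddad: $130,895 · Ibarra: $90,800 · Dube: $73,625

Total profit-interest units = 40.
Unconstrained shares: Haddad 118,128.00; Ibarra 110,745.00; Dube 66,447.00.
Cap binds for Ibarra ($90,800); remaining pool $204,520 reallocated over remaining profit-interest units 25.
Shares after redistribution: Haddad 130,892.80 → $130,895; Dube 73,627.20 → $73,625.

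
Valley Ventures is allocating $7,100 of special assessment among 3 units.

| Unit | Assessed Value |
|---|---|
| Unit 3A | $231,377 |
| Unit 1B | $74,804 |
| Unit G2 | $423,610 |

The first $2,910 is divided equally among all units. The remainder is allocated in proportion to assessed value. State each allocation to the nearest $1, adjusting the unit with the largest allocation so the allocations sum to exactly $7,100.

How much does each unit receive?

First tranche $2,910 split equally: $970 each.
Remainder $4,190 by assessed value (total 729,791): Unit 3A 1,328.42 → $1,328; Unit 1B 429.48 → $429; Unit G2 2,432.10 → $2,432.
Rounding difference +$1 on remainder applied to Unit G2.
Totals: Unit 3A $970 + $1,328 = $2,298; Unit 1B $970 + $429 = $1,399; Unit G2 $970 + $2,433 = $3,403.

Unit 3A: $2,298 | Unit 1B: $1,399 | Unit G2: $3,403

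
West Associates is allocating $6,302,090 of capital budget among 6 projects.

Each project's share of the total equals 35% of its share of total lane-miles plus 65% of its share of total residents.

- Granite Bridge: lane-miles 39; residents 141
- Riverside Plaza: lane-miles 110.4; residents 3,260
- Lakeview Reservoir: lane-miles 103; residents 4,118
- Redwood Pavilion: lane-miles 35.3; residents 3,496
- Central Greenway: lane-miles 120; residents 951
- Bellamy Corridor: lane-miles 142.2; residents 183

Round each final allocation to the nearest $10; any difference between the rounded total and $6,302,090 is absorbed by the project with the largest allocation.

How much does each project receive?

Granite Bridge: $203,980 · Riverside Plaza: $1,542,030 · Lakeview Reservoir: $1,801,640 · Redwood Pavilion: $1,320,360 · Central Greenway: $801,990 · Bellamy Corridor: $632,090

Lane-miles total 549.9; residents total 12,149.
Combined weights (35% lane-miles + 65% residents): Granite Bridge 0.0324; Riverside Plaza 0.2447; Lakeview Reservoir 0.2859; Redwood Pavilion 0.2095; Central Greenway 0.1273; Bellamy Corridor 0.1003.
Raw shares: Granite Bridge 203,976.76; Riverside Plaza 1,542,026.70; Lakeview Reservoir 1,801,641.71; Redwood Pavilion 1,320,362.99; Central Greenway 801,992.97; Bellamy Corridor 632,088.88.
Rounded to nearest $10: Granite Bridge $203,980; Riverside Plaza $1,542,030; Lakeview Reservoir $1,801,640; Redwood Pavilion $1,320,360; Central Greenway $801,990; Bellamy Corridor $632,090. Sum = $6,302,090.
No rounding difference to absorb.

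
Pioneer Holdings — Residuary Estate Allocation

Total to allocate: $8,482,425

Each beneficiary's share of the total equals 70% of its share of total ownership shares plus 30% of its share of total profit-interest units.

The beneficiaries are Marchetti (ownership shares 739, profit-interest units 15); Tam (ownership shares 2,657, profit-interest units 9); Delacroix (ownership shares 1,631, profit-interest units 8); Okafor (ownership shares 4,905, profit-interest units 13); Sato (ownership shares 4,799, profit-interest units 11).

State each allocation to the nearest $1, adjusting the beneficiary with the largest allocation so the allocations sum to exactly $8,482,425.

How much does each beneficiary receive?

Totals — ownership shares 14,731, profit-interest units 56.
Combined weights (70% ownership shares + 30% profit-interest units): Marchetti 0.1155; Tam 0.1745; Delacroix 0.1204; Okafor 0.3027; Sato 0.2870.
Unrounded shares: Marchetti 979,495.85; Tam 1,479,944.28; Delacroix 1,020,947.79; Okafor 2,567,823.08; Sato 2,434,214.01.
After rounding ($1): Marchetti $979,496; Tam $1,479,944; Delacroix $1,020,948; Okafor $2,567,823; Sato $2,434,214. Sum = $8,482,425.
No rounding difference to absorb.

Marchetti: $979,496; Tam: $1,479,944; Delacroix: $1,020,948; Okafor: $2,567,823; Sato: $2,434,214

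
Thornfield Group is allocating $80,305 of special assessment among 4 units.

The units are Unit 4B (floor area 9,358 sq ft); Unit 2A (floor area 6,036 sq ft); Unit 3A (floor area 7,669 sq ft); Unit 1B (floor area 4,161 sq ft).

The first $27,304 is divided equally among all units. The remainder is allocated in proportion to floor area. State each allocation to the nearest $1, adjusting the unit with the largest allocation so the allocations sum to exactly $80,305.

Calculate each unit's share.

Unit 4B: $25,045; Unit 2A: $18,577; Unit 3A: $21,756; Unit 1B: $14,927

First tranche $27,304 split equally: $6,826 each.
Remainder $53,001 by floor area (total 27,224): Unit 4B 18,218.61 → $18,219; Unit 2A 11,751.18 → $11,751; Unit 3A 14,930.38 → $14,930; Unit 1B 8,100.84 → $8,101.
Totals: Unit 4B $6,826 + $18,219 = $25,045; Unit 2A $6,826 + $11,751 = $18,577; Unit 3A $6,826 + $14,930 = $21,756; Unit 1B $6,826 + $8,101 = $14,927.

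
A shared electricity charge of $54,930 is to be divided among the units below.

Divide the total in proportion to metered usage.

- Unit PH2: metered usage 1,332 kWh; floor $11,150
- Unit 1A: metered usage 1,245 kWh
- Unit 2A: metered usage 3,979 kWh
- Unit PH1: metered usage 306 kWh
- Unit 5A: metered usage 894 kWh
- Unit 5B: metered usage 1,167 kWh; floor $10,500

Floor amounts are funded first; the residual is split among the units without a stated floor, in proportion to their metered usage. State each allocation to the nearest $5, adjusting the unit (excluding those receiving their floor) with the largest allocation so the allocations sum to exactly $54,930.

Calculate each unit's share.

Minimums first: Unit PH2 $11,150; Unit 5B $10,500. Residual $33,280.
Residual split over remaining metered usage 6,424: Unit 1A 6,449.81 → $6,450; Unit 2A 20,613.50 → $20,615; Unit PH1 1,585.26 → $1,585; Unit 5A 4,631.43 → $4,630.

Unit PH2: $11,150 · Unit 1A: $6,450 · Unit 2A: $20,615 · Unit PH1: $1,585 · Unit 5A: $4,630 · Unit 5B: $10,500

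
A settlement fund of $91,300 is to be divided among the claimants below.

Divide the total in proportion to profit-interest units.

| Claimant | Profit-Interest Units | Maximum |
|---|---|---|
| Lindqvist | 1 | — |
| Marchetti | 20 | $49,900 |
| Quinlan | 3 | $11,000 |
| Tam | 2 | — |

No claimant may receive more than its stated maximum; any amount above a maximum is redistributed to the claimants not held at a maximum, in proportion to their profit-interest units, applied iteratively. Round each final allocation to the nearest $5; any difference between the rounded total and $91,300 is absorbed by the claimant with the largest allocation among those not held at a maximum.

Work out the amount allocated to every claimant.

Profit-interest units total: 26.
Pro-rata shares before constraints: Lindqvist 3,511.54; Marchetti 70,230.77; Quinlan 10,534.62; Tam 7,023.08.
Capped: Marchetti ($49,900); residual $41,400 reallocated over remaining profit-interest units 6.
Capped: Quinlan ($11,000); residual $30,400 reallocated over remaining profit-interest units 3.
Redistributed shares: Lindqvist 10,133.33 → $10,135; Tam 20,266.67 → $20,265.

Lindqvist: $10,135 | Marchetti: $49,900 | Quinlan: $11,000 | Tam: $20,265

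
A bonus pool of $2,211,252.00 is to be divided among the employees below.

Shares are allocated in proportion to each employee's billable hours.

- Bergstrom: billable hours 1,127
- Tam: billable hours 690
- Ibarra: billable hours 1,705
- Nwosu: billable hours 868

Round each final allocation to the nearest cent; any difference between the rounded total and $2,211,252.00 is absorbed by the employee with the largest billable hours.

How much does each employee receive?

Bergstrom: $567,672.21; Tam: $347,554.41; Ibarra: $858,812.00; Nwosu: $437,213.38

Combined billable hours = 1,127 + 690 + 1,705 + 868 = 4,390.
Unrounded shares: Bergstrom 567,672.2105; Tam 347,554.4146; Ibarra 858,811.9954; Nwosu 437,213.3795.
At nearest cent: Bergstrom $567,672.21; Tam $347,554.41; Ibarra $858,812.00; Nwosu $437,213.38. Sum = $2,211,252.00.
No rounding difference to absorb.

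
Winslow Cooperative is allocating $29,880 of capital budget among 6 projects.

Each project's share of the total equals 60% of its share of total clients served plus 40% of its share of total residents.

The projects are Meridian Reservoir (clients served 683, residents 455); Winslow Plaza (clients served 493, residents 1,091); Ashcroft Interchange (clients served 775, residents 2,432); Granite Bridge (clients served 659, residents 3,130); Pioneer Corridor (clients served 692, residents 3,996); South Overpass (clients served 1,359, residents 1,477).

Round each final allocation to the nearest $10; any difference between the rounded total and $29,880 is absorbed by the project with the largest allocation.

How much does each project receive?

Clients served total 4,661; residents total 12,581.
Blended shares (60% clients served + 40% residents): Meridian Reservoir 0.1024; Winslow Plaza 0.0982; Ashcroft Interchange 0.1771; Granite Bridge 0.1843; Pioneer Corridor 0.2161; South Overpass 0.2219.
Raw shares: Meridian Reservoir 3,059.33; Winslow Plaza 2,932.72; Ashcroft Interchange 5,291.36; Granite Bridge 5,508.28; Pioneer Corridor 6,457.91; South Overpass 6,630.39.
After rounding ($10): Meridian Reservoir $3,060; Winslow Plaza $2,930; Ashcroft Interchange $5,290; Granite Bridge $5,510; Pioneer Corridor $6,460; South Overpass $6,630. Sum = $29,880.
No rounding difference to absorb.

Meridian Reservoir: $3,060; Winslow Plaza: $2,930; Ashcroft Interchange: $5,290; Granite Bridge: $5,510; Pioneer Corridor: $6,460; South Overpass: $6,630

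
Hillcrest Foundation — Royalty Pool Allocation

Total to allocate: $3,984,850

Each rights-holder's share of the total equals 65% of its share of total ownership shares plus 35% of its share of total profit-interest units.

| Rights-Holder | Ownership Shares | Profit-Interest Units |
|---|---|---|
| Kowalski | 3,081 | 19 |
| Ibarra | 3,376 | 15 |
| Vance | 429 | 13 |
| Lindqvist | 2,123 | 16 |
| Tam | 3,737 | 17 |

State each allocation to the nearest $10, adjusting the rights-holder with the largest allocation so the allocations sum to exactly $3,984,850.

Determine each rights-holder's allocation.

Ownership shares total 12,746; profit-interest units total 80.
Blended shares (65% ownership shares + 35% profit-interest units): Kowalski 0.2402; Ibarra 0.2378; Vance 0.0788; Lindqvist 0.1783; Tam 0.2649.
Raw shares: Kowalski 957,339.81; Ibarra 947,552.76; Vance 313,816.71; Lindqvist 710,360.63; Tam 1,055,780.08.
After rounding ($10): Kowalski $957,340; Ibarra $947,550; Vance $313,820; Lindqvist $710,360; Tam $1,055,780. Sum = $3,984,850.
Rounded total matches; no reconciliation needed.

Kowalski: $957,340 · Ibarra: $947,550 · Vance: $313,820 · Lindqvist: $710,360 · Tam: $1,055,780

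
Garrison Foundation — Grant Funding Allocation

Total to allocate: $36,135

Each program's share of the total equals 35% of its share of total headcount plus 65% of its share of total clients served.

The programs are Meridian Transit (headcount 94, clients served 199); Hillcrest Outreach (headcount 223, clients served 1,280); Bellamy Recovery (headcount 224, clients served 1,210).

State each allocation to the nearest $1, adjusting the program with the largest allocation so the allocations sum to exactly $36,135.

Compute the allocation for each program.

Meridian Transit: $3,936; Hillcrest Outreach: $16,393; Bellamy Recovery: $15,806

Headcount total 541; clients served total 2,689.
Combined weights (35% headcount + 65% clients served): Meridian Transit 0.1089; Hillcrest Outreach 0.4537; Bellamy Recovery 0.4374.
Raw shares: Meridian Transit 3,935.70; Hillcrest Outreach 16,393.68; Bellamy Recovery 15,805.62.
After rounding ($1): Meridian Transit $3,936; Hillcrest Outreach $16,394; Bellamy Recovery $15,806. Sum = $36,136.
Difference $36,135 − $36,136 = −$1 applied to largest allocation (Hillcrest Outreach): Hillcrest Outreach becomes $16,393.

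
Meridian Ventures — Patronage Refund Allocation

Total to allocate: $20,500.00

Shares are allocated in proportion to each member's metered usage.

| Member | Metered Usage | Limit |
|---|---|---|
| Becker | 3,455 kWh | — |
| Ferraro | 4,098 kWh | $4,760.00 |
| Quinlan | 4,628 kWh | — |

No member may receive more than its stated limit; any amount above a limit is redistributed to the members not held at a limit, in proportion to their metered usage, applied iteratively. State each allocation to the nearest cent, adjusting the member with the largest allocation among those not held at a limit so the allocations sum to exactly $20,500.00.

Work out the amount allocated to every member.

Combined metered usage = 12,181.
Pro-rata shares before constraints: Becker 5,814.5883; Ferraro 6,896.7244; Quinlan 7,788.6873.
Cap binds for Ferraro ($4,760.00); residual $15,740.00 reallocated over remaining metered usage 8,083.
Remaining shares: Becker 6,727.9104 → $6,727.91; Quinlan 9,012.0896 → $9,012.09.

Becker: $6,727.91; Ferraro: $4,760.00; Quinlan: $9,012.09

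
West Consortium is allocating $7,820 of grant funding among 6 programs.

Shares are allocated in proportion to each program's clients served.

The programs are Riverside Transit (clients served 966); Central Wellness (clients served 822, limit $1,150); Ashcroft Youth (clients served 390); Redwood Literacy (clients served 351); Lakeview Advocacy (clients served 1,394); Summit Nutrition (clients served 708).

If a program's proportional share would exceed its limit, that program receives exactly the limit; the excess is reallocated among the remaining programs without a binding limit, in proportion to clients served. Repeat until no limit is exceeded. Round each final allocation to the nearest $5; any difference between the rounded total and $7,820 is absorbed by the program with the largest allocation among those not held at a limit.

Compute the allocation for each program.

Total clients served = 4,631.
Unconstrained shares: Riverside Transit 1,631.21; Central Wellness 1,388.05; Ashcroft Youth 658.56; Redwood Literacy 592.71; Lakeview Advocacy 2,353.94; Summit Nutrition 1,195.54.
Cap binds for Central Wellness ($1,150); remaining pool $6,670 reallocated over remaining clients served 3,809.
Shares after redistribution: Riverside Transit 1,691.58 → $1,690; Ashcroft Youth 682.94 → $685; Redwood Literacy 614.64 → $615; Lakeview Advocacy 2,441.06 → $2,440; Summit Nutrition 1,239.79 → $1,240.

Riverside Transit: $1,690; Central Wellness: $1,150; Ashcroft Youth: $685; Redwood Literacy: $615; Lakeview Advocacy: $2,440; Summit Nutrition: $1,240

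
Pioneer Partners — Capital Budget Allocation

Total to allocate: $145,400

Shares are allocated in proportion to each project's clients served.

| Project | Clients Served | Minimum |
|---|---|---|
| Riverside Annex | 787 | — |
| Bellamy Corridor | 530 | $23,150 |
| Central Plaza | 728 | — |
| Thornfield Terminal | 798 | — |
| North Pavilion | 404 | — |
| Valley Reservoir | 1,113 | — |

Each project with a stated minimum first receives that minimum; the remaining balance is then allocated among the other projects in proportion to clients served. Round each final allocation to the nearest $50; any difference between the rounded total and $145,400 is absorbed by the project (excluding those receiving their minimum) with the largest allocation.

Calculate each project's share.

Fund the minimums — Bellamy Corridor $23,150. Remaining pool $122,250.
Remaining pool split over remaining clients served 3,830: Riverside Annex 25,120.30 → $25,100; Central Plaza 23,237.08 → $23,250; Thornfield Terminal 25,471.41 → $25,450; North Pavilion 12,895.30 → $12,900; Valley Reservoir 35,525.91 → $35,550.

Riverside Annex: $25,100 | Bellamy Corridor: $23,150 | Central Plaza: $23,250 | Thornfield Terminal: $25,450 | North Pavilion: $12,900 | Valley Reservoir: $35,550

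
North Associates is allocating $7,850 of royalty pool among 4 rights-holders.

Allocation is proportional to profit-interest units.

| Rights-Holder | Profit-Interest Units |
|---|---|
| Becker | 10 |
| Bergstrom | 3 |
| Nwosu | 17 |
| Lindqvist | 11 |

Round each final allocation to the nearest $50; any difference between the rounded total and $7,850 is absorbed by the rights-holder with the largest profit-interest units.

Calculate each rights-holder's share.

Becker: $1,900 · Bergstrom: $550 · Nwosu: $3,300 · Lindqvist: $2,100

Total profit-interest units = 41.
Pro-rata amounts: Becker 10/41 × $7,850 = 1,914.63; Bergstrom 3/41 × $7,850 = 574.39; Nwosu 17/41 × $7,850 = 3,254.88; Lindqvist 11/41 × $7,850 = 2,106.10.
After rounding ($50): Becker $1,900; Bergstrom $550; Nwosu $3,250; Lindqvist $2,100. Sum = $7,800.
Difference $7,850 − $7,800 = +$50 applied to largest profit-interest units (Nwosu): Nwosu becomes $3,300.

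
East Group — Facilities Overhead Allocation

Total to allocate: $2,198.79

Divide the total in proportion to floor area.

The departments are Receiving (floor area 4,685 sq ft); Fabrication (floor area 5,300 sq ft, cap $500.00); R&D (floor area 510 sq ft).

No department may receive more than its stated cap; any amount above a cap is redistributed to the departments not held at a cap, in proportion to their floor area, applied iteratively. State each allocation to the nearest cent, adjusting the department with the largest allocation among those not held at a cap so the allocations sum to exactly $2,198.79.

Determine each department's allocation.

Receiving: $1,532.02; Fabrication: $500.00; R&D: $166.77

Total floor area = 10,495.
Proportional shares (ignoring caps): Receiving 981.5466; Fabrication 1,110.3942; R&D 106.8493.
Held at cap: Fabrication ($500.00); balance $1,698.79 reallocated over remaining floor area 5,195.
Redistributed shares: Receiving 1,532.0175 → $1,532.02; R&D 166.7725 → $166.77.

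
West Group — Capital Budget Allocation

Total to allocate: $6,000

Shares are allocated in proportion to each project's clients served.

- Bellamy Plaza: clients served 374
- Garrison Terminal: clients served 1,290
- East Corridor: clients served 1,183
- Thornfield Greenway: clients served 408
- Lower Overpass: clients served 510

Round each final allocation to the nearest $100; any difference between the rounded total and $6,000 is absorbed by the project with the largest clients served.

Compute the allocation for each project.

Bellamy Plaza: $600 · Garrison Terminal: $2,000 · East Corridor: $1,900 · Thornfield Greenway: $700 · Lower Overpass: $800

Total clients served = 3,765.
Raw shares: Bellamy Plaza 374/3,765 × $6,000 = 596.02; Garrison Terminal 1,290/3,765 × $6,000 = 2,055.78; East Corridor 1,183/3,765 × $6,000 = 1,885.26; Thornfield Greenway 408/3,765 × $6,000 = 650.20; Lower Overpass 510/3,765 × $6,000 = 812.75.
At nearest $100: Bellamy Plaza $600; Garrison Terminal $2,100; East Corridor $1,900; Thornfield Greenway $700; Lower Overpass $800. Sum = $6,100.
Difference $6,000 − $6,100 = −$100 applied to largest clients served (Garrison Terminal): Garrison Terminal becomes $2,000.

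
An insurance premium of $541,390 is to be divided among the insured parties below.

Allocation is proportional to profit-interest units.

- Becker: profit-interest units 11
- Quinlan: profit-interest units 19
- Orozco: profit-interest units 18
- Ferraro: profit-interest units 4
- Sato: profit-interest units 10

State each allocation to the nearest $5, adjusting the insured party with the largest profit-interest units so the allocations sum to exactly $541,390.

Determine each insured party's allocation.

Total profit-interest units = 62.
Unrounded shares: Becker 11/62 × $541,390 = 96,053.06; Quinlan 19/62 × $541,390 = 165,909.84; Orozco 18/62 × $541,390 = 157,177.74; Ferraro 4/62 × $541,390 = 34,928.39; Sato 10/62 × $541,390 = 87,320.97.
After rounding ($5): Becker $96,055; Quinlan $165,910; Orozco $157,180; Ferraro $34,930; Sato $87,320. Sum = $541,395.
Difference $541,390 − $541,395 = −$5 applied to largest profit-interest units (Quinlan): Quinlan becomes $165,905.

Becker: $96,055; Quinlan: $165,905; Orozco: $157,180; Ferraro: $34,930; Sato: $87,320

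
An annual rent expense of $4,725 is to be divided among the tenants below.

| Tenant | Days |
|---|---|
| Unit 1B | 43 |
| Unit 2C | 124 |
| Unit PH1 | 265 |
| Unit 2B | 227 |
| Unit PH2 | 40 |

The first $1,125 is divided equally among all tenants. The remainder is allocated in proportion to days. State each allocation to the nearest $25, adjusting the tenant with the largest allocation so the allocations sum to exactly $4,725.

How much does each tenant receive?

First tranche $1,125 split equally: $225 each.
Remainder $3,600 by days (total 699): Unit 1B 221.46 → $225; Unit 2C 638.63 → $650; Unit PH1 1,364.81 → $1,375; Unit 2B 1,169.10 → $1,175; Unit PH2 206.01 → $200.
Rounding difference −$25 on remainder applied to Unit PH1.
Totals: Unit 1B $225 + $225 = $450; Unit 2C $225 + $650 = $875; Unit PH1 $225 + $1,350 = $1,575; Unit 2B $225 + $1,175 = $1,400; Unit PH2 $225 + $200 = $425.

Unit 1B: $450 · Unit 2C: $875 · Unit PH1: $1,575 · Unit 2B: $1,400 · Unit PH2: $425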